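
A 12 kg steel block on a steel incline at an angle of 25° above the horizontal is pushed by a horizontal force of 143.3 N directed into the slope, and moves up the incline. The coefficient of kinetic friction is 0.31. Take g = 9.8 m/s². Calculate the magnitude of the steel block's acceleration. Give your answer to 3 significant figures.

The horizontal push has components F cos 25° = 143.3 × 0.9063 = 129.873 N up the incline and F sin 25° = 143.3 × 0.4226 = 60.559 N pressing into the surface.
The normal force is therefore N = mg cos 25° + F sin 25° = 106.581 + 60.559 = 167.140 N, and kinetic friction down the slope is μN = 0.31 × 167.140 = 51.813 N.
Along the incline: F cos 25° − mg sin 25° − μN = ma, so 129.873 − 49.698 − 51.813 = 12 a, giving a = 2.3635 m/s².

2.36 m/s²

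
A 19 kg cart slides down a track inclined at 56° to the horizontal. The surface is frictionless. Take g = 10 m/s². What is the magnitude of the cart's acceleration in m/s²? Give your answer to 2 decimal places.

8.29 m/s²

Resolving the weight along the incline: the component pulling the cart down the slope is mg sin 56° = 19 × 10 × 0.8290 = 157.510 N, and the normal force is N = mg cos 56° = 19 × 10 × 0.5592 = 106.248 N.
With no friction the net force along the incline is 157.510 N, so a = g sin 56° = 157.510 / 19 = 8.2900 m/s².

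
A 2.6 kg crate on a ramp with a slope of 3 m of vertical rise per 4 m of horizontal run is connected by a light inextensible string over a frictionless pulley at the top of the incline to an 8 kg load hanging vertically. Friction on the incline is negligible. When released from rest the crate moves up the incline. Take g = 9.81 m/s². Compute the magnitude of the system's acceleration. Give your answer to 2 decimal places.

5.96 m/s²

For the crate on the incline: the weight component along the slope is m₁g sin 36.87° = 2.6 × 9.81 × 0.6000 = 15.304 N and the normal force is N = m₁g cos 36.87° = 20.405 N.
Newton's second law for the crate (up-slope positive): T − 15.304 = 2.6 a. For the hanging load (downward positive): 8 × 9.81 − T = 8 a.
Adding the two equations eliminates T: 63.176 = 10.6 a, so a = 5.9600 m/s².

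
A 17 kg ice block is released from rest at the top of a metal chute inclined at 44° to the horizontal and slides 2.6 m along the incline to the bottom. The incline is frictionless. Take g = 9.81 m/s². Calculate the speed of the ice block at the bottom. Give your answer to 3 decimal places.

5.953 m/s

The weight component along the incline is mg sin 44° = 115.848 N and the normal force is N = mg cos 44° = 119.964 N.
With no friction, a = g sin 44° = 6.8146 m/s².
Starting from rest over a distance of 2.6 m, v² = 2aL = 2 × 6.8146 × 2.6 = 35.4359, so v = 5.9528 m/s.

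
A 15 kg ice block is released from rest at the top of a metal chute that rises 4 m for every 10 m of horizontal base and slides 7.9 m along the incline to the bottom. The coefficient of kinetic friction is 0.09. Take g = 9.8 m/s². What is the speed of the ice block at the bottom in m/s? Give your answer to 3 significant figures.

6.68 m/s

The weight component along the incline is mg sin 21.80° = 54.594 N and the normal force is N = mg cos 21.80° = 136.486 N.
Friction up the slope is f = μN = 0.09 × 136.486 = 12.284 N, so the net downslope force is 54.594 − 12.284 = 42.310 N and a = 42.310 / 15 = 2.8207 m/s².
Starting from rest over a distance of 7.9 m, v² = 2aL = 2 × 2.8207 × 7.9 = 44.5671, so v = 6.6759 m/s.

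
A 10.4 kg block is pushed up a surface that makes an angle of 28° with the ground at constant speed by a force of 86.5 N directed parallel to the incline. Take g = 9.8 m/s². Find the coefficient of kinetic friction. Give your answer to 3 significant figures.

0.430

At constant speed ΣF = 0 along the incline. The applied 86.5 N acts up the slope; the weight component mg sin 28° = 47.849 N and kinetic friction μN both act down the slope.
So 86.5 = 47.849 + μ × 89.990, giving μ = (86.5 − 47.849) / 89.990 = 0.4295.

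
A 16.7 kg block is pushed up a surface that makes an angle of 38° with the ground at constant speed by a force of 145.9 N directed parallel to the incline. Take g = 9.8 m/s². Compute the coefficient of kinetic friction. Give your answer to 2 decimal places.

0.35

At constant speed ΣF = 0 along the incline. The applied 145.9 N acts up the slope; the weight component mg sin 38° = 100.759 N and kinetic friction μN both act down the slope.
So 145.9 = 100.759 + μ × 128.966, giving μ = (145.9 − 100.759) / 128.966 = 0.3500.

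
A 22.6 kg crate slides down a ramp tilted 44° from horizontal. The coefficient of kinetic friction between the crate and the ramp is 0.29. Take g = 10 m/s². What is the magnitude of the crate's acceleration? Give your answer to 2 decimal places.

4.86 m/s²

Resolving the weight along the incline: the component pulling the crate down the slope is mg sin 44° = 22.6 × 10 × 0.6947 = 157.002 N, and the normal force is N = mg cos 44° = 22.6 × 10 × 0.7193 = 162.562 N.
Kinetic friction acts up the slope with magnitude f = μN = 0.29 × 162.562 = 47.143 N.
Net force along the incline is 157.002 − 47.143 = 109.859 N, so a = 109.859 / 22.6 = 4.8610 m/s².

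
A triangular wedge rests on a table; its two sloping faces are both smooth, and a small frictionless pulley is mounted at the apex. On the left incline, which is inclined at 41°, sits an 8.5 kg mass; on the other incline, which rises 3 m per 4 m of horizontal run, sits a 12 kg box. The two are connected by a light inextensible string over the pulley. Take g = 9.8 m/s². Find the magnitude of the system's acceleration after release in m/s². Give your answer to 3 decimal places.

Resolve each weight along its own incline: the 8.5 kg mass has component 8.5 × 9.8 × sin 41° = 54.650 N down its slope, and the 12 kg mass has 12 × 9.8 × sin 36.87° = 70.560 N down its slope.
The 12 kg side's 70.560 N exceeds the other side's 54.650 N, so that mass slides down and the 8.5 kg mass slides up. Taking that direction as positive, Newton's second law for the whole system gives 70.560 − 54.650 = (8.5 + 12) a, so a = 15.910 / 20.5 = 0.7761 m/s².

0.776 m/s²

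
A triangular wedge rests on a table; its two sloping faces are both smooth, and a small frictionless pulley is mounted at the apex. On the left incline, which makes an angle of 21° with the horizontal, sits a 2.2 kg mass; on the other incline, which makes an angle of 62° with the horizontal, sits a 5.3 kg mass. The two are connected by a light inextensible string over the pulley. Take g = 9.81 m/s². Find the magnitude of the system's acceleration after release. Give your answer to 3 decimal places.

Resolve each weight along its own incline: the 2.2 kg mass has component 2.2 × 9.81 × sin 21° = 7.734 N down its slope, and the 5.3 kg mass has 5.3 × 9.81 × sin 62° = 45.907 N down its slope.
The 5.3 kg side's 45.907 N exceeds the other side's 7.734 N, so that mass slides down and the 2.2 kg mass slides up. Taking that direction as positive, Newton's second law for the whole system gives 45.907 − 7.734 = (2.2 + 5.3) a, so a = 38.173 / 7.5 = 5.0897 m/s².

5.090 m/s²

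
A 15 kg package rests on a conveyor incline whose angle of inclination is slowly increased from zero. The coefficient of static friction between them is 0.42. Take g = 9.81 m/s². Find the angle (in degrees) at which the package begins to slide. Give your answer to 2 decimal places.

22.78°

At the threshold of sliding, static friction is at its maximum μ_s N and exactly balances the weight component along the incline: mg sin θ = μ_s mg cos θ.
Hence tan θ = μ_s = 0.42, so θ = arctan(0.42) = 22.7824°.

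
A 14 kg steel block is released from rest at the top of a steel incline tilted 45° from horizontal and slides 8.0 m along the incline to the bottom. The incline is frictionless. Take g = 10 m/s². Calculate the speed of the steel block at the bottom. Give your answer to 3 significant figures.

The weight component along the incline is mg sin 45° = 98.995 N and the normal force is N = mg cos 45° = 98.995 N.
With no friction, a = g sin 45° = 7.0711 m/s².
Starting from rest over a distance of 8.0 m, v² = 2aL = 2 × 7.0711 × 8.0 = 113.1376, so v = 10.6366 m/s.

10.6 m/s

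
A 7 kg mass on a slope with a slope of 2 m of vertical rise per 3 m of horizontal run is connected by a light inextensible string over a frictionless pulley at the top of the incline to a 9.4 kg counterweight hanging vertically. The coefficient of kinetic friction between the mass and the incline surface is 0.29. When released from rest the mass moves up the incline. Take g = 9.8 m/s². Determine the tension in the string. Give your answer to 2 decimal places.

For the mass on the incline: the weight component along the slope is m₁g sin 33.69° = 7 × 9.8 × 0.5547 = 38.052 N and the normal force is N = m₁g cos 33.69° = 57.079 N.
Kinetic friction opposes the mass's motion up the incline: f = μN = 0.29 × 57.079 = 16.553 N acting down the slope.
Newton's second law for the mass (up-slope positive): T − 38.052 − 16.553 = 7 a. For the hanging counterweight (downward positive): 9.4 × 9.8 − T = 9.4 a.
Adding the two equations eliminates T: 37.515 = 16.4 a, so a = 2.2875 m/s².
Then from the hanging counterweight's equation, T = 9.4 × (9.8 − 2.2875) = 70.618 N.

70.62 N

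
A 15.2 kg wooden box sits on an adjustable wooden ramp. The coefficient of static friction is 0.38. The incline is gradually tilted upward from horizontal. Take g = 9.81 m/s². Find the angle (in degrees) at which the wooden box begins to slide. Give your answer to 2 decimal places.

20.81°

At the threshold of sliding, static friction is at its maximum μ_s N and exactly balances the weight component along the incline: mg sin θ = μ_s mg cos θ.
Hence tan θ = μ_s = 0.38, so θ = arctan(0.38) = 20.8068°.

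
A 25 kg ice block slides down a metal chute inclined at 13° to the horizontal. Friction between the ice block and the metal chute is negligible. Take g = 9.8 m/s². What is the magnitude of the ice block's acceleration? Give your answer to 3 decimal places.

2.205 m/s²

Resolving the weight along the incline: the component pulling the ice block down the slope is mg sin 13° = 25 × 9.8 × 0.2250 = 55.125 N, and the normal force is N = mg cos 13° = 25 × 9.8 × 0.9744 = 238.728 N.
With no friction the net force along the incline is 55.125 N, so a = g sin 13° = 55.125 / 25 = 2.2050 m/s².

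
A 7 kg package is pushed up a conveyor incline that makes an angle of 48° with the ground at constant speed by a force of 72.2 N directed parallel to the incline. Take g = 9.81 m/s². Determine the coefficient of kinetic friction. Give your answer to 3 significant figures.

0.461

At constant speed ΣF = 0 along the incline. The applied 72.2 N acts up the slope; the weight component mg sin 48° = 51.032 N and kinetic friction μN both act down the slope.
So 72.2 = 51.032 + μ × 45.949, giving μ = (72.2 − 51.032) / 45.949 = 0.4607.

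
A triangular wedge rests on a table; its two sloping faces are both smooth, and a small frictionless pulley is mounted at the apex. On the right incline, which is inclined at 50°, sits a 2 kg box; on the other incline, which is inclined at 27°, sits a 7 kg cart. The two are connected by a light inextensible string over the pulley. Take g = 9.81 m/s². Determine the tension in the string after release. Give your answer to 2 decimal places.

18.62 N

Resolve each weight along its own incline: the 2 kg mass has component 2 × 9.81 × sin 50° = 15.030 N down its slope, and the 7 kg mass has 7 × 9.81 × sin 27° = 31.176 N down its slope.
The 7 kg side's 31.176 N exceeds the other side's 15.030 N, so that mass slides down and the 2 kg mass slides up. Taking that direction as positive, Newton's second law for the whole system gives 31.176 − 15.030 = (2 + 7) a, so a = 16.146 / 9 = 1.7940 m/s².
For the 2 kg mass (up-slope positive): T − 15.030 = 2 × 1.7940, so T = 18.618 N.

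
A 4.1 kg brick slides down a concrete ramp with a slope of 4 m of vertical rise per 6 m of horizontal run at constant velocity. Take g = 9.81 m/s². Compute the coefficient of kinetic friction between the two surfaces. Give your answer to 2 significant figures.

At constant velocity the net force along the incline is zero: mg sin 33.69° = μ mg cos 33.69°.
So μ = tan 33.69° = 0.5547 / 0.8321 = 0.6666.

0.67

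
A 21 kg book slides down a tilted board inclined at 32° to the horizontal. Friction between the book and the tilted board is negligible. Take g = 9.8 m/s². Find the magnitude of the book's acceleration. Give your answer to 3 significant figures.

Resolving the weight along the incline: the component pulling the book down the slope is mg sin 32° = 21 × 9.8 × 0.5299 = 109.053 N, and the normal force is N = mg cos 32° = 21 × 9.8 × 0.8480 = 174.518 N.
With no friction the net force along the incline is 109.053 N, so a = g sin 32° = 109.053 / 21 = 5.1930 m/s².

5.19 m/s²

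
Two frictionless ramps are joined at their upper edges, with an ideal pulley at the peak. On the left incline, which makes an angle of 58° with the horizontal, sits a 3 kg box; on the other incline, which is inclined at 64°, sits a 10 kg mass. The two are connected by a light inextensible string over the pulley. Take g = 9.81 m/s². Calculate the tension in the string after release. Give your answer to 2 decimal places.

39.55 N

Resolve each weight along its own incline: the 3 kg mass has component 3 × 9.81 × sin 58° = 24.958 N down its slope, and the 10 kg mass has 10 × 9.81 × sin 64° = 88.172 N down its slope.
The 10 kg side's 88.172 N exceeds the other side's 24.958 N, so that mass slides down and the 3 kg mass slides up. Taking that direction as positive, Newton's second law for the whole system gives 88.172 − 24.958 = (3 + 10) a, so a = 63.214 / 13 = 4.8626 m/s².
For the 3 kg mass (up-slope positive): T − 24.958 = 3 × 4.8626, so T = 39.546 N.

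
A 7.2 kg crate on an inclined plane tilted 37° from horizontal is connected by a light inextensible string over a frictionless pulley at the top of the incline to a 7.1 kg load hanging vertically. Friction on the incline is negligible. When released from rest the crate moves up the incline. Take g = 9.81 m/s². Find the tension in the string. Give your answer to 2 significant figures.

56 N

For the crate on the incline: the weight component along the slope is m₁g sin 37° = 7.2 × 9.81 × 0.6018 = 42.506 N and the normal force is N = m₁g cos 37° = 56.409 N.
Newton's second law for the crate (up-slope positive): T − 42.506 = 7.2 a. For the hanging load (downward positive): 7.1 × 9.81 − T = 7.1 a.
Adding the two equations eliminates T: 27.145 = 14.3 a, so a = 1.8983 m/s².
Then from the hanging load's equation, T = 7.1 × (9.81 − 1.8983) = 56.173 N.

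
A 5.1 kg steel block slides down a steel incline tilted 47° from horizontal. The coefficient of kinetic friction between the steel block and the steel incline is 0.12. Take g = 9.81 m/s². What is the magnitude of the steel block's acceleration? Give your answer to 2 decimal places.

Resolving the weight along the incline: the component pulling the steel block down the slope is mg sin 47° = 5.1 × 9.81 × 0.7314 = 36.593 N, and the normal force is N = mg cos 47° = 5.1 × 9.81 × 0.6820 = 34.121 N.
Kinetic friction acts up the slope with magnitude f = μN = 0.12 × 34.121 = 4.095 N.
Net force along the incline is 36.593 − 4.095 = 32.498 N, so a = 32.498 / 5.1 = 6.3722 m/s².

6.37 m/s²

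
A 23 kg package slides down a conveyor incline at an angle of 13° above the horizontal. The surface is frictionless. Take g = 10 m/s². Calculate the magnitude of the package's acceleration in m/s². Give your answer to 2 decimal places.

Resolving the weight along the incline: the component pulling the package down the slope is mg sin 13° = 23 × 10 × 0.2250 = 51.750 N, and the normal force is N = mg cos 13° = 23 × 10 × 0.9744 = 224.112 N.
With no friction the net force along the incline is 51.750 N, so a = g sin 13° = 51.750 / 23 = 2.2500 m/s².

2.25 m/s²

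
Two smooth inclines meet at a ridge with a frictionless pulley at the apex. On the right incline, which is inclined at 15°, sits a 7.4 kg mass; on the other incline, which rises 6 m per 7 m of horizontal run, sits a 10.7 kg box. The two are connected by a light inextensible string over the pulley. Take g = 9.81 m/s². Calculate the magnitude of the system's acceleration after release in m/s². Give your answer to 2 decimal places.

2.74 m/s²

Resolve each weight along its own incline: the 7.4 kg mass has component 7.4 × 9.81 × sin 15° = 18.789 N down its slope, and the 10.7 kg mass has 10.7 × 9.81 × sin 40.60° = 68.312 N down its slope.
The 10.7 kg side's 68.312 N exceeds the other side's 18.789 N, so that mass slides down and the 7.4 kg mass slides up. Taking that direction as positive, Newton's second law for the whole system gives 68.312 − 18.789 = (7.4 + 10.7) a, so a = 49.523 / 18.1 = 2.7361 m/s².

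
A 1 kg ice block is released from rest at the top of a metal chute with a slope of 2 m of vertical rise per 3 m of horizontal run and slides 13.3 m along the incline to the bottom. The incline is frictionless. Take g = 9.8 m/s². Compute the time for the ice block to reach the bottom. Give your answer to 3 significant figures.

The weight component along the incline is mg sin 33.69° = 5.436 N and the normal force is N = mg cos 33.69° = 8.154 N.
With no friction, a = g sin 33.69° = 5.4361 m/s².
Starting from rest, L = ½at², so t = √(2L/a) = √(2 × 13.3 / 5.4361) = 2.2121 s.

2.21 s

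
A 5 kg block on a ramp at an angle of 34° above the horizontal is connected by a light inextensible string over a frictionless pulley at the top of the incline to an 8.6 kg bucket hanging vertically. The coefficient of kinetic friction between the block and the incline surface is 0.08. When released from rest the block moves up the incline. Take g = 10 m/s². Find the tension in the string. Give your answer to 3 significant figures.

For the block on the incline: the weight component along the slope is m₁g sin 34° = 5 × 10 × 0.5592 = 27.960 N and the normal force is N = m₁g cos 34° = 41.452 N.
Kinetic friction opposes the block's motion up the incline: f = μN = 0.08 × 41.452 = 3.316 N acting down the slope.
Newton's second law for the block (up-slope positive): T − 27.960 − 3.316 = 5 a. For the hanging bucket (downward positive): 8.6 × 10 − T = 8.6 a.
Adding the two equations eliminates T: 54.724 = 13.6 a, so a = 4.0238 m/s².
Then from the hanging bucket's equation, T = 8.6 × (10 − 4.0238) = 51.395 N.

51.4 N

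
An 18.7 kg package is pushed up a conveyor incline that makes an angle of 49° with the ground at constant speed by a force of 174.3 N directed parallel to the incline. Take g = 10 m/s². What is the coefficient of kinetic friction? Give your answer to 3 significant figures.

At constant speed ΣF = 0 along the incline. The applied 174.3 N acts up the slope; the weight component mg sin 49° = 141.131 N and kinetic friction μN both act down the slope.
So 174.3 = 141.131 + μ × 122.683, giving μ = (174.3 − 141.131) / 122.683 = 0.2704.

0.270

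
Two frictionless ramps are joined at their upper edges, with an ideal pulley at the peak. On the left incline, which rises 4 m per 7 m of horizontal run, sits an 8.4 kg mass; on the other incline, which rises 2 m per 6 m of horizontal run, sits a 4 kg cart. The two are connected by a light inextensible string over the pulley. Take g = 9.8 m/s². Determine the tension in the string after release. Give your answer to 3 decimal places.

21.572 N

Resolve each weight along its own incline: the 8.4 kg mass has component 8.4 × 9.8 × sin 29.74° = 40.842 N down its slope, and the 4 kg mass has 4 × 9.8 × sin 18.43° = 12.396 N down its slope.
The 8.4 kg side's 40.842 N exceeds the other side's 12.396 N, so that mass slides down and the 4 kg mass slides up. Taking that direction as positive, Newton's second law for the whole system gives 40.842 − 12.396 = (8.4 + 4) a, so a = 28.446 / 12.4 = 2.2940 m/s².
For the 4 kg mass (up-slope positive): T − 12.396 = 4 × 2.2940, so T = 21.572 N.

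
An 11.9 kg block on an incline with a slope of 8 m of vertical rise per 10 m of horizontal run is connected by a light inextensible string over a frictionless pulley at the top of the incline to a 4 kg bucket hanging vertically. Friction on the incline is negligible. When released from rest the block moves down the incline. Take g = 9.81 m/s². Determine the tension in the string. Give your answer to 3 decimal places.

47.715 N

For the block on the incline: the weight component along the slope is m₁g sin 38.66° = 11.9 × 9.81 × 0.6247 = 72.927 N and the normal force is N = m₁g cos 38.66° = 91.158 N.
Newton's second law for the block (down-slope positive): 72.927 − T = 11.9 a. For the hanging bucket (upward positive): T − 4 × 9.81 = 4 a.
Adding the two equations eliminates T: 33.687 = 15.9 a, so a = 2.1187 m/s².
Then from the hanging bucket's equation, T = 4 × (9.81 + 2.1187) = 47.715 N.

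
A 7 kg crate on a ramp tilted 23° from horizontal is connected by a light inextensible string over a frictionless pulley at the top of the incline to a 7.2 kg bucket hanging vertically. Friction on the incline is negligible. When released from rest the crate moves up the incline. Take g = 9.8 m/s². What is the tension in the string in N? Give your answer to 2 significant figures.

For the crate on the incline: the weight component along the slope is m₁g sin 23° = 7 × 9.8 × 0.3907 = 26.802 N and the normal force is N = m₁g cos 23° = 63.147 N.
Newton's second law for the crate (up-slope positive): T − 26.802 = 7 a. For the hanging bucket (downward positive): 7.2 × 9.8 − T = 7.2 a.
Adding the two equations eliminates T: 43.758 = 14.2 a, so a = 3.0815 m/s².
Then from the hanging bucket's equation, T = 7.2 × (9.8 − 3.0815) = 48.373 N.

48 N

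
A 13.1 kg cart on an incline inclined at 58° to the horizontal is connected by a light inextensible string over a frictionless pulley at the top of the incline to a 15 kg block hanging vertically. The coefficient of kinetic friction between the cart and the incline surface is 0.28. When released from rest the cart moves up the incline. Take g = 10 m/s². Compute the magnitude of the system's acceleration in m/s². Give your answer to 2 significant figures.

0.69 m/s²

For the cart on the incline: the weight component along the slope is m₁g sin 58° = 13.1 × 10 × 0.8480 = 111.088 N and the normal force is N = m₁g cos 58° = 69.419 N.
Kinetic friction opposes the cart's motion up the incline: f = μN = 0.28 × 69.419 = 19.437 N acting down the slope.
Newton's second law for the cart (up-slope positive): T − 111.088 − 19.437 = 13.1 a. For the hanging block (downward positive): 15 × 10 − T = 15 a.
Adding the two equations eliminates T: 19.475 = 28.1 a, so a = 0.6931 m/s².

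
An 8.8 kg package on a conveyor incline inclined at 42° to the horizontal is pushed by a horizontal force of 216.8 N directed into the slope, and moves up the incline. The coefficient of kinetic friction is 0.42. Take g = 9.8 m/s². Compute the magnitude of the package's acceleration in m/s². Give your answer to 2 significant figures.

1.8 m/s²

The horizontal push has components F cos 42° = 216.8 × 0.7431 = 161.104 N up the incline and F sin 42° = 216.8 × 0.6691 = 145.061 N pressing into the surface.
The normal force is therefore N = mg cos 42° + F sin 42° = 64.085 + 145.061 = 209.146 N, and kinetic friction down the slope is μN = 0.42 × 209.146 = 87.841 N.
Along the incline: F cos 42° − mg sin 42° − μN = ma, so 161.104 − 57.703 − 87.841 = 8.8 a, giving a = 1.7682 m/s².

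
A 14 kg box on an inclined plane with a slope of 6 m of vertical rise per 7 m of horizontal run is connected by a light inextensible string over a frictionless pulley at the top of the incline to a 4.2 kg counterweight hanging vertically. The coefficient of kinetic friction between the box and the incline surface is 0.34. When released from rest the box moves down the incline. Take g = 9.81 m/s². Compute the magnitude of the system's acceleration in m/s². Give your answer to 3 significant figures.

For the box on the incline: the weight component along the slope is m₁g sin 40.60° = 14 × 9.81 × 0.6508 = 89.381 N and the normal force is N = m₁g cos 40.60° = 104.276 N.
Kinetic friction opposes the box's motion down the incline: f = μN = 0.34 × 104.276 = 35.454 N acting up the slope.
Newton's second law for the box (down-slope positive): 89.381 − 35.454 − T = 14 a. For the hanging counterweight (upward positive): T − 4.2 × 9.81 = 4.2 a.
Adding the two equations eliminates T: 12.725 = 18.2 a, so a = 0.6992 m/s².

0.699 m/s²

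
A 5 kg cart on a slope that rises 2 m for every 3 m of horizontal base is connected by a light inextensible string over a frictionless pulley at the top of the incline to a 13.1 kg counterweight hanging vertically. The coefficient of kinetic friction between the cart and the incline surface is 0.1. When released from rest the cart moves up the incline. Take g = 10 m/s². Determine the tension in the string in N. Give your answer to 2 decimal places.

59.27 N

For the cart on the incline: the weight component along the slope is m₁g sin 33.69° = 5 × 10 × 0.5547 = 27.735 N and the normal force is N = m₁g cos 33.69° = 41.603 N.
Kinetic friction opposes the cart's motion up the incline: f = μN = 0.1 × 41.603 = 4.160 N acting down the slope.
Newton's second law for the cart (up-slope positive): T − 27.735 − 4.160 = 5 a. For the hanging counterweight (downward positive): 13.1 × 10 − T = 13.1 a.
Adding the two equations eliminates T: 99.105 = 18.1 a, so a = 5.4754 m/s².
Then from the hanging counterweight's equation, T = 13.1 × (10 − 5.4754) = 59.272 N.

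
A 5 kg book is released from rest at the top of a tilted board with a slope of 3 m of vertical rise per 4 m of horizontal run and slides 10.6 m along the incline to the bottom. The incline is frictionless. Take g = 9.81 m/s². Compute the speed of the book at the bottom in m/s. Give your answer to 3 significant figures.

11.2 m/s

The weight component along the incline is mg sin 36.87° = 29.430 N and the normal force is N = mg cos 36.87° = 39.240 N.
With no friction, a = g sin 36.87° = 5.8860 m/s².
Starting from rest over a distance of 10.6 m, v² = 2aL = 2 × 5.8860 × 10.6 = 124.7832, so v = 11.1706 m/s.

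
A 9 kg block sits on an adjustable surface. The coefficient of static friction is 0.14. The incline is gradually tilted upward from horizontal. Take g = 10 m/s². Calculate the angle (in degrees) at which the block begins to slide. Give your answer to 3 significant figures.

7.97°

At the threshold of sliding, static friction is at its maximum μ_s N and exactly balances the weight component along the incline: mg sin θ = μ_s mg cos θ.
Hence tan θ = μ_s = 0.14, so θ = arctan(0.14) = 7.9696°.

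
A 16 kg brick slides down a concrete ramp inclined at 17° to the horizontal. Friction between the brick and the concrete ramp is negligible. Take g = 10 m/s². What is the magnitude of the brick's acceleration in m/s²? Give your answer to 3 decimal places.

Resolving the weight along the incline: the component pulling the brick down the slope is mg sin 17° = 16 × 10 × 0.2924 = 46.784 N, and the normal force is N = mg cos 17° = 16 × 10 × 0.9563 = 153.008 N.
With no friction the net force along the incline is 46.784 N, so a = g sin 17° = 46.784 / 16 = 2.9240 m/s².

2.924 m/s²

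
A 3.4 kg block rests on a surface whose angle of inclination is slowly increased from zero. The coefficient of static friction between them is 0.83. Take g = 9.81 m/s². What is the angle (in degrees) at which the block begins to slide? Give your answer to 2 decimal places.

39.69°

At the threshold of sliding, static friction is at its maximum μ_s N and exactly balances the weight component along the incline: mg sin θ = μ_s mg cos θ.
Hence tan θ = μ_s = 0.83, so θ = arctan(0.83) = 39.6927°.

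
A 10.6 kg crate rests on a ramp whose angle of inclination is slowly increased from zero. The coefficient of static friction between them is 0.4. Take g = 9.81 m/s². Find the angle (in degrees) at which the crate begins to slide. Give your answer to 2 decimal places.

21.80°

At the threshold of sliding, static friction is at its maximum μ_s N and exactly balances the weight component along the incline: mg sin θ = μ_s mg cos θ.
Hence tan θ = μ_s = 0.4, so θ = arctan(0.4) = 21.8014°.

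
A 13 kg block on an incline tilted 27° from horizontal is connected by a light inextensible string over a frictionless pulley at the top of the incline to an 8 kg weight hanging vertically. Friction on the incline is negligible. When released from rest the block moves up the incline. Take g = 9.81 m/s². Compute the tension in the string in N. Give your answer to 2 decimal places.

70.64 N

For the block on the incline: the weight component along the slope is m₁g sin 27° = 13 × 9.81 × 0.4540 = 57.899 N and the normal force is N = m₁g cos 27° = 113.630 N.
Newton's second law for the block (up-slope positive): T − 57.899 = 13 a. For the hanging weight (downward positive): 8 × 9.81 − T = 8 a.
Adding the two equations eliminates T: 20.581 = 21 a, so a = 0.9800 m/s².
Then from the hanging weight's equation, T = 8 × (9.81 − 0.9800) = 70.640 N.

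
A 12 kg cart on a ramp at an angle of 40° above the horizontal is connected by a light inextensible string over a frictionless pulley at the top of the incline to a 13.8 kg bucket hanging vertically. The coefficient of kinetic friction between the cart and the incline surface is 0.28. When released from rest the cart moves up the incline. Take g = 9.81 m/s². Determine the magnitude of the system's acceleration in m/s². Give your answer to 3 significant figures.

For the cart on the incline: the weight component along the slope is m₁g sin 40° = 12 × 9.81 × 0.6428 = 75.670 N and the normal force is N = m₁g cos 40° = 90.179 N.
Kinetic friction opposes the cart's motion up the incline: f = μN = 0.28 × 90.179 = 25.250 N acting down the slope.
Newton's second law for the cart (up-slope positive): T − 75.670 − 25.250 = 12 a. For the hanging bucket (downward positive): 13.8 × 9.81 − T = 13.8 a.
Adding the two equations eliminates T: 34.458 = 25.8 a, so a = 1.3356 m/s².

1.34 m/s²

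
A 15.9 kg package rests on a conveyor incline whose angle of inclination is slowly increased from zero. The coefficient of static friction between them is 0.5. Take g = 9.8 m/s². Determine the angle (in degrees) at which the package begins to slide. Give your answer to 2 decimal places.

26.57°

At the threshold of sliding, static friction is at its maximum μ_s N and exactly balances the weight component along the incline: mg sin θ = μ_s mg cos θ.
Hence tan θ = μ_s = 0.5, so θ = arctan(0.5) = 26.5651°.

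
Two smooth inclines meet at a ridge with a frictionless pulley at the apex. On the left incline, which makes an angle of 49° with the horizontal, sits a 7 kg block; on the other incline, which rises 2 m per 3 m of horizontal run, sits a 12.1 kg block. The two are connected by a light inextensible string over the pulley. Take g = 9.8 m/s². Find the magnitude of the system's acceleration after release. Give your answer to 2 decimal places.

Resolve each weight along its own incline: the 7 kg mass has component 7 × 9.8 × sin 49° = 51.773 N down its slope, and the 12.1 kg mass has 12.1 × 9.8 × sin 33.69° = 65.776 N down its slope.
The 12.1 kg side's 65.776 N exceeds the other side's 51.773 N, so that mass slides down and the 7 kg mass slides up. Taking that direction as positive, Newton's second law for the whole system gives 65.776 − 51.773 = (7 + 12.1) a, so a = 14.003 / 19.1 = 0.7331 m/s².

0.73 m/s²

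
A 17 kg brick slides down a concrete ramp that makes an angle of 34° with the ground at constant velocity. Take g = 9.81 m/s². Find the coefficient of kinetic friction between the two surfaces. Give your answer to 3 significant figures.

At constant velocity the net force along the incline is zero: mg sin 34° = μ mg cos 34°.
So μ = tan 34° = 0.5592 / 0.8290 = 0.6745.

0.675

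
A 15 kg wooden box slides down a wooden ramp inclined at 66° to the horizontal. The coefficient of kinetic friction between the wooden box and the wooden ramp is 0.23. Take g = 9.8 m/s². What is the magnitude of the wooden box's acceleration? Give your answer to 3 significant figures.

8.04 m/s²

Resolving the weight along the incline: the component pulling the wooden box down the slope is mg sin 66° = 15 × 9.8 × 0.9135 = 134.285 N, and the normal force is N = mg cos 66° = 15 × 9.8 × 0.4067 = 59.785 N.
Kinetic friction acts up the slope with magnitude f = μN = 0.23 × 59.785 = 13.751 N.
Net force along the incline is 134.285 − 13.751 = 120.534 N, so a = 120.534 / 15 = 8.0356 m/s².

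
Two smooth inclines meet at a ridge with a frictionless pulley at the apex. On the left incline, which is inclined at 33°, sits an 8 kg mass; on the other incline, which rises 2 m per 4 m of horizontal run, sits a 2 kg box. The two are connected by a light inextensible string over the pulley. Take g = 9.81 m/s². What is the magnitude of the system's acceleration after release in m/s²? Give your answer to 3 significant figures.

3.40 m/s²

Resolve each weight along its own incline: the 8 kg mass has component 8 × 9.81 × sin 33° = 42.743 N down its slope, and the 2 kg mass has 2 × 9.81 × sin 26.57° = 8.774 N down its slope.
The 8 kg side's 42.743 N exceeds the other side's 8.774 N, so that mass slides down and the 2 kg mass slides up. Taking that direction as positive, Newton's second law for the whole system gives 42.743 − 8.774 = (8 + 2) a, so a = 33.969 / 10 = 3.3969 m/s².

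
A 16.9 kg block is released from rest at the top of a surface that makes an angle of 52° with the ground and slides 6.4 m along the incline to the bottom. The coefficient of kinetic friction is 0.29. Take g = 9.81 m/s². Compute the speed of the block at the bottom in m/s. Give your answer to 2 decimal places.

The weight component along the incline is mg sin 52° = 130.644 N and the normal force is N = mg cos 52° = 102.070 N.
Friction up the slope is f = μN = 0.29 × 102.070 = 29.600 N, so the net downslope force is 130.644 − 29.600 = 101.044 N and a = 101.044 / 16.9 = 5.9789 m/s².
Starting from rest over a distance of 6.4 m, v² = 2aL = 2 × 5.9789 × 6.4 = 76.5299, so v = 8.7481 m/s.

8.75 m/s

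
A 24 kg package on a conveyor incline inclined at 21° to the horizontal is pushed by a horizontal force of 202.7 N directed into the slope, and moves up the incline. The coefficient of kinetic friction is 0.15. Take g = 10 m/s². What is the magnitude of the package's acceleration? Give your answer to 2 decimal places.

The horizontal push has components F cos 21° = 202.7 × 0.9336 = 189.241 N up the incline and F sin 21° = 202.7 × 0.3584 = 72.648 N pressing into the surface.
The normal force is therefore N = mg cos 21° + F sin 21° = 224.064 + 72.648 = 296.712 N, and kinetic friction down the slope is μN = 0.15 × 296.712 = 44.507 N.
Along the incline: F cos 21° − mg sin 21° − μN = ma, so 189.241 − 86.016 − 44.507 = 24 a, giving a = 2.4466 m/s².

2.45 m/s²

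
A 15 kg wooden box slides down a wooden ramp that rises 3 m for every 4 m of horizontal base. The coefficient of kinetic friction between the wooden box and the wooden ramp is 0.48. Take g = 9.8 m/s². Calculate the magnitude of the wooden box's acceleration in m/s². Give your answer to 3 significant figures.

2.12 m/s²

Resolving the weight along the incline: the component pulling the wooden box down the slope is mg sin 36.87° = 15 × 9.8 × 0.6000 = 88.200 N, and the normal force is N = mg cos 36.87° = 15 × 9.8 × 0.8000 = 117.600 N.
Kinetic friction acts up the slope with magnitude f = μN = 0.48 × 117.600 = 56.448 N.
Net force along the incline is 88.200 − 56.448 = 31.752 N, so a = 31.752 / 15 = 2.1168 m/s².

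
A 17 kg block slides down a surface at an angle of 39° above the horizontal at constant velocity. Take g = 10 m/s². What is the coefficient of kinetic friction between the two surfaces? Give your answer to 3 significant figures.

At constant velocity the net force along the incline is zero: mg sin 39° = μ mg cos 39°.
So μ = tan 39° = 0.6293 / 0.7771 = 0.8098.

0.810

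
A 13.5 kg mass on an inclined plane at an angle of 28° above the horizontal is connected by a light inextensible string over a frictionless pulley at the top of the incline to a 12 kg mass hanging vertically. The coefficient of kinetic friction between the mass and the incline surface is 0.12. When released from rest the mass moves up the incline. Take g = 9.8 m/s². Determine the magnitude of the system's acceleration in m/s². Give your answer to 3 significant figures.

For the mass on the incline: the weight component along the slope is m₁g sin 28° = 13.5 × 9.8 × 0.4695 = 62.115 N and the normal force is N = m₁g cos 28° = 116.814 N.
Kinetic friction opposes the mass's motion up the incline: f = μN = 0.12 × 116.814 = 14.018 N acting down the slope.
Newton's second law for the mass (up-slope positive): T − 62.115 − 14.018 = 13.5 a. For the hanging mass (downward positive): 12 × 9.8 − T = 12 a.
Adding the two equations eliminates T: 41.467 = 25.5 a, so a = 1.6262 m/s².

1.63 m/s²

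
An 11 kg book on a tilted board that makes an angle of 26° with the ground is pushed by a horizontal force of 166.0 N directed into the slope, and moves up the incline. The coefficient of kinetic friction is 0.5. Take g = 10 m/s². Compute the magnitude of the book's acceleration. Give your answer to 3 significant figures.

1.38 m/s²

The horizontal push has components F cos 26° = 166.0 × 0.8988 = 149.201 N up the incline and F sin 26° = 166.0 × 0.4384 = 72.774 N pressing into the surface.
The normal force is therefore N = mg cos 26° + F sin 26° = 98.868 + 72.774 = 171.642 N, and kinetic friction down the slope is μN = 0.5 × 171.642 = 85.821 N.
Along the incline: F cos 26° − mg sin 26° − μN = ma, so 149.201 − 48.224 − 85.821 = 11 a, giving a = 1.3778 m/s².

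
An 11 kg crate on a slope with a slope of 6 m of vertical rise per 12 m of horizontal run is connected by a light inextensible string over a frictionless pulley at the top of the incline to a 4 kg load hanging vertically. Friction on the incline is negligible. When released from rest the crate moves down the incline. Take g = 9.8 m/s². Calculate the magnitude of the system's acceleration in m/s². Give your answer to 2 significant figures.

0.60 m/s²

For the crate on the incline: the weight component along the slope is m₁g sin 26.57° = 11 × 9.8 × 0.4472 = 48.208 N and the normal force is N = m₁g cos 26.57° = 96.419 N.
Newton's second law for the crate (down-slope positive): 48.208 − T = 11 a. For the hanging load (upward positive): T − 4 × 9.8 = 4 a.
Adding the two equations eliminates T: 9.008 = 15 a, so a = 0.6005 m/s².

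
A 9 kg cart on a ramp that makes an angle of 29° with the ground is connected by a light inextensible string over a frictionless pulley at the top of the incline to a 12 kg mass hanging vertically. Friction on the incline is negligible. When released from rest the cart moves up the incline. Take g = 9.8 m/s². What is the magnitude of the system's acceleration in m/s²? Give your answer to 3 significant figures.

For the cart on the incline: the weight component along the slope is m₁g sin 29° = 9 × 9.8 × 0.4848 = 42.759 N and the normal force is N = m₁g cos 29° = 77.141 N.
Newton's second law for the cart (up-slope positive): T − 42.759 = 9 a. For the hanging mass (downward positive): 12 × 9.8 − T = 12 a.
Adding the two equations eliminates T: 74.841 = 21 a, so a = 3.5639 m/s².

3.56 m/s²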